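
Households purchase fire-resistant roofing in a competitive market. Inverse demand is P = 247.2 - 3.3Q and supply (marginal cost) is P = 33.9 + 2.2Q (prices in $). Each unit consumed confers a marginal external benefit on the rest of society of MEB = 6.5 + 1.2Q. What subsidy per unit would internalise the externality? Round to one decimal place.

Social marginal benefit = demand + MEB = 253.7 - 2.1Q.
Set SMB = MC: 253.7 - 2.1Q = 33.9 + 2.2Q → Q* = 51.1163.
The Pigouvian subsidy equals MEB at Q*: 6.5 + 1.2×51.1163 = 67.8396.

subsidy = $67.8 per unit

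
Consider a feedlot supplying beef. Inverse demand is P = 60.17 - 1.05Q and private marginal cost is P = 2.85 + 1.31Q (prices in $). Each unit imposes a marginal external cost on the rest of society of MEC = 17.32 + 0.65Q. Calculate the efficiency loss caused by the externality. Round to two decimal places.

DWL = $182.08

Market equilibrium (private): 2.85 + 1.31Q = 60.17 - 1.05Q → Q_m = 24.2881.
Social marginal cost = private MC + MEC = 20.17 + 1.96Q.
Set SMC = demand: 20.17 + 1.96Q = 60.17 - 1.05Q → Q* = 13.2890.
The welfare-loss triangle has base |Q_m − Q*| and height MEC(Q_m) (the vertical gap between SMC and demand is zero at Q* and MEC at Q_m).
DWL = ½ × 10.9991 × 33.1073 = 182.0753.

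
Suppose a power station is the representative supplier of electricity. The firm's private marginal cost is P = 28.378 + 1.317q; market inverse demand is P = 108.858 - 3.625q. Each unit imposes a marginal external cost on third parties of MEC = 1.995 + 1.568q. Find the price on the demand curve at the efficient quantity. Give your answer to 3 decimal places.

P = 65.155

Social marginal cost = private MC + MEC = 30.373 + 2.885q.
Set SMC = demand: 30.373 + 2.885q = 108.858 - 3.625q → q* = 12.0561.
Consumer price on the demand curve at q*: 108.858 − 3.625×12.0561 = 65.1546.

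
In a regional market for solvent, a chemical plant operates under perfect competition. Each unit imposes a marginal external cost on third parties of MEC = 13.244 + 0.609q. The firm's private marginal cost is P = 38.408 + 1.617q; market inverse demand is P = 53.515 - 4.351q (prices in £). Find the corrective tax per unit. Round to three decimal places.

Social marginal cost = private MC + MEC = 51.652 + 2.226q.
Set SMC = demand: 51.652 + 2.226q = 53.515 - 4.351q → q* = 0.2833.
The Pigouvian tax equals MEC at q*: 13.244 + 0.609×0.2833 = 13.4165.

tax = £13.417 per unit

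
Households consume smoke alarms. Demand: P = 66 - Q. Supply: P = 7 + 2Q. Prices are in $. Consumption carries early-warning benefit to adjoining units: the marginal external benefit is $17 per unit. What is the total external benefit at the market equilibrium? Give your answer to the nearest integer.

Market equilibrium (private): 7 + 2Q = 66 - Q → Q_m = 19.6667.
Total external benefit = MEB × Q_m = 17 × 19.6667 = 334.3339.

$334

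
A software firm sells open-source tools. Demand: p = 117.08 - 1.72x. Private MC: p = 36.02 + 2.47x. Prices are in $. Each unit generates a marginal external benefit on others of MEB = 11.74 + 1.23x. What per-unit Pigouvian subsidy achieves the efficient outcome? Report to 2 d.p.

subsidy = $50.30 per unit

Social marginal cost = private MC − MEB = 24.28 + 1.24x.
Set SMC = demand: 24.28 + 1.24x = 117.08 - 1.72x → x* = 31.3514.
The Pigouvian subsidy equals MEB at x*: 11.74 + 1.23×31.3514 = 50.3022.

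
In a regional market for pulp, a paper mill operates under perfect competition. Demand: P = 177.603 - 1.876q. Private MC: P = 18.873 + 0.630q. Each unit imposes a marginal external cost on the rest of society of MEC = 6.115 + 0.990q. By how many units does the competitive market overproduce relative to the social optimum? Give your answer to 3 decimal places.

19.686 units

Market equilibrium (private): 18.873 + 0.630q = 177.603 - 1.876q → q_m = 63.3400.
Social marginal cost = private MC + MEC = 24.988 + 1.620q.
Set SMC = demand: 24.988 + 1.620q = 177.603 - 1.876q → q* = 43.6542.
Gap = |63.3400 − 43.6542| = 19.6858.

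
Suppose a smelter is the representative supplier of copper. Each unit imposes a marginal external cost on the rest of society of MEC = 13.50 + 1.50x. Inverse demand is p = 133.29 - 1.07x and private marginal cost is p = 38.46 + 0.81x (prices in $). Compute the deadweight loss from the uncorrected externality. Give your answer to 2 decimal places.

Market equilibrium (private): 38.46 + 0.81x = 133.29 - 1.07x → x_m = 50.4415.
Social marginal cost = private MC + MEC = 51.96 + 2.31x.
Set SMC = demand: 51.96 + 2.31x = 133.29 - 1.07x → x* = 24.0621.
Height of the DWL triangle at x_m is SMC(x_m) − demand(x_m) = MEC(x_m) = 89.1622.
DWL = ½ × 26.3794 × 89.1622 = 1176.0227.

DWL = $1176.02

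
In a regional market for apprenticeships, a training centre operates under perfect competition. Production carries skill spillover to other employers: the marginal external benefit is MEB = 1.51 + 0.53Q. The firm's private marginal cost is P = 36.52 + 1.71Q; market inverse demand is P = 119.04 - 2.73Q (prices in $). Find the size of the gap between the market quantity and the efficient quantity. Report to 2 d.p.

2.91 units

Market equilibrium (private): 36.52 + 1.71Q = 119.04 - 2.73Q → Q_m = 18.5856.
Social marginal cost = private MC − MEB = 35.01 + 1.18Q.
Set SMC = demand: 35.01 + 1.18Q = 119.04 - 2.73Q → Q* = 21.4910.
Gap = |18.5856 − 21.4910| = 2.9054.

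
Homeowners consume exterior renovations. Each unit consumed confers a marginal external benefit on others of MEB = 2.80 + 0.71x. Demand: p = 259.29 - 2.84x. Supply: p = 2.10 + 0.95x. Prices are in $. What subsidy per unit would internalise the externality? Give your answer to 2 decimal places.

Social marginal benefit = demand + MEB = 262.09 - 2.13x.
Set SMB = MC: 262.09 - 2.13x = 2.10 + 0.95x → x* = 84.4123.
The Pigouvian subsidy equals MEB at x*: 2.80 + 0.71×84.4123 = 62.7327.

subsidy = $62.73 per unit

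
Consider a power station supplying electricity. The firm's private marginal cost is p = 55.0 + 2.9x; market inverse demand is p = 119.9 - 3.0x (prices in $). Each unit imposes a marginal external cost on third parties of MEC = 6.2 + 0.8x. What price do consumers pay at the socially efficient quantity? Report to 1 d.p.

P = $93.6

Social marginal cost = private MC + MEC = 61.2 + 3.7x.
Set SMC = demand: 61.2 + 3.7x = 119.9 - 3.0x → x* = 8.7612.
Consumer price on the demand curve at x*: 119.9 − 3.0×8.7612 = 93.6164.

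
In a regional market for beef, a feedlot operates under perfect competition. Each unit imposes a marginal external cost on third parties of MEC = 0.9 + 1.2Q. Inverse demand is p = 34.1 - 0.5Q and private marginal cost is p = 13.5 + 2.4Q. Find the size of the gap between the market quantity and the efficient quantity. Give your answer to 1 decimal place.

2.3 units

Market equilibrium (private): 13.5 + 2.4Q = 34.1 - 0.5Q → Q_m = 7.1034.
Social marginal cost = private MC + MEC = 14.4 + 3.6Q.
Set SMC = demand: 14.4 + 3.6Q = 34.1 - 0.5Q → Q* = 4.8049.
Gap = |7.1034 − 4.8049| = 2.2985.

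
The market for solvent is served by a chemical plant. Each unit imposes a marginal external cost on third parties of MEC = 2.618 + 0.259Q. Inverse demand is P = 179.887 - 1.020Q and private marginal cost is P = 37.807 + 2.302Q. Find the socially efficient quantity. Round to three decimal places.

Social marginal cost = private MC + MEC = 40.425 + 2.561Q.
Set SMC = demand: 40.425 + 2.561Q = 179.887 - 1.020Q → Q* = 38.9450.

Q* = 38.945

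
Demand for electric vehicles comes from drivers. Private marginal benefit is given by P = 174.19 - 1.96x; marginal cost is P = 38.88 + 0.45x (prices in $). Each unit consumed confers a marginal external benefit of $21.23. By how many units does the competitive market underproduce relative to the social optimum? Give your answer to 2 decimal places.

Market equilibrium (private): 38.88 + 0.45x = 174.19 - 1.96x → x_m = 56.1452.
Social marginal benefit = demand + MEB = 195.42 - 1.96x.
Set SMB = MC: 195.42 - 1.96x = 38.88 + 0.45x → x* = 64.9544.
Gap = |56.1452 − 64.9544| = 8.8092.

8.81 units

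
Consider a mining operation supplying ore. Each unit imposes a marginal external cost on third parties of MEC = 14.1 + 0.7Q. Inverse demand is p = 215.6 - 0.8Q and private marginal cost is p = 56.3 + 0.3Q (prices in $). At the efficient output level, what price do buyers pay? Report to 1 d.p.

P = $151.1

Social marginal cost = private MC + MEC = 70.4 + Q.
Set SMC = demand: 70.4 + Q = 215.6 - 0.8Q → Q* = 80.6667.
Consumer price on the demand curve at Q*: 215.6 − 0.8×80.6667 = 151.0666.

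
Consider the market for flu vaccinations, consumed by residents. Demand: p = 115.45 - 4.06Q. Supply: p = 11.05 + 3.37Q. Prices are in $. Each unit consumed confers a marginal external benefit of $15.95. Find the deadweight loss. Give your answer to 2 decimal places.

Market equilibrium (private): 11.05 + 3.37Q = 115.45 - 4.06Q → Q_m = 14.0511.
Social marginal benefit = demand + MEB = 131.40 - 4.06Q.
Set SMB = MC: 131.40 - 4.06Q = 11.05 + 3.37Q → Q* = 16.1978.
Between Q* and Q_m the wedge SMB − MC runs linearly from 0 to MEB(Q_m), so the loss is a triangle.
DWL = ½ × 2.1467 × 15.9500 = 17.1199.

DWL = $17.12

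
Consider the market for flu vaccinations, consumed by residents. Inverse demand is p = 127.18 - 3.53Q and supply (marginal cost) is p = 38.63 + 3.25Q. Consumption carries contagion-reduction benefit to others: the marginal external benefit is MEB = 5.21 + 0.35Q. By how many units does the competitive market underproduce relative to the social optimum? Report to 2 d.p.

1.52 units

Market equilibrium (private): 38.63 + 3.25Q = 127.18 - 3.53Q → Q_m = 13.0605.
Social marginal benefit = demand + MEB = 132.39 - 3.18Q.
Set SMB = MC: 132.39 - 3.18Q = 38.63 + 3.25Q → Q* = 14.5816.
Gap = |13.0605 − 14.5816| = 1.5211.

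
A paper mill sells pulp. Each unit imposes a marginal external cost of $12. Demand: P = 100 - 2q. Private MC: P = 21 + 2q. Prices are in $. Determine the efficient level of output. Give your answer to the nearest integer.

Social marginal cost = private MC + MEC = 33 + 2q.
Set SMC = demand: 33 + 2q = 100 - 2q → q* = 16.7500.

q* = 17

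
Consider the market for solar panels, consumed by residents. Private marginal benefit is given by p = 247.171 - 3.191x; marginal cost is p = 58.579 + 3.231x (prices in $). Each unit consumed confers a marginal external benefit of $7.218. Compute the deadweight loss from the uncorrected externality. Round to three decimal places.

DWL = $4.056

Market equilibrium (private): 58.579 + 3.231x = 247.171 - 3.191x → x_m = 29.3666.
Social marginal benefit = demand + MEB = 254.389 - 3.191x.
Set SMB = MC: 254.389 - 3.191x = 58.579 + 3.231x → x* = 30.4905.
The loss is the area between SMB and MC from x* to x_m; with linear curves that's a triangle of height MEB(x_m).
DWL = ½ × 1.1239 × 7.2180 = 4.0562.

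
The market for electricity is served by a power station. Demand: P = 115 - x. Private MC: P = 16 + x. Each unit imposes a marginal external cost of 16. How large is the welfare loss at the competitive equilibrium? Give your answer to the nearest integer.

Market equilibrium (private): 16 + x = 115 - x → x_m = 49.5000.
Social marginal cost = private MC + MEC = 32 + x.
Set SMC = demand: 32 + x = 115 - x → x* = 41.5000.
The welfare-loss triangle has base |x_m − x*| and height MEC(x_m) (the vertical gap between SMC and demand is zero at x* and MEC at x_m).
DWL = ½ × 8.0000 × 16.0000 = 64.0000.

DWL = 64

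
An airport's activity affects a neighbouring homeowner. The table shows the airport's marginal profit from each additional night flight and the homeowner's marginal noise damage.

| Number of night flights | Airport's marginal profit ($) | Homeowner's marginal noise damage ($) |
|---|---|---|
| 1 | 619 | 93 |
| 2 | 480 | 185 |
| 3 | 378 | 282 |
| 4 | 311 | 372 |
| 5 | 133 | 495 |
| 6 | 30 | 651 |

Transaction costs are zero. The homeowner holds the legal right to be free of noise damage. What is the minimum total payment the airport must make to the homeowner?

Efficient level: marginal profit ≥ marginal noise damage through level 3, so k* = 3.
With the homeowner holding the right, the airport must at least compensate total damage at k*: 93 + 185 + 282 = 560.

$560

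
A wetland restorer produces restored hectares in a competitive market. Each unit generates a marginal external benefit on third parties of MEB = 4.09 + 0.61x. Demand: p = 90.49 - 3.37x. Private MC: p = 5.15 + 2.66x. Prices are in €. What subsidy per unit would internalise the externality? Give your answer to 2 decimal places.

subsidy = €14.16 per unit

Social marginal cost = private MC − MEB = 1.06 + 2.05x.
Set SMC = demand: 1.06 + 2.05x = 90.49 - 3.37x → x* = 16.5000.
The Pigouvian subsidy equals MEB at x*: 4.09 + 0.61×16.5000 = 14.1550.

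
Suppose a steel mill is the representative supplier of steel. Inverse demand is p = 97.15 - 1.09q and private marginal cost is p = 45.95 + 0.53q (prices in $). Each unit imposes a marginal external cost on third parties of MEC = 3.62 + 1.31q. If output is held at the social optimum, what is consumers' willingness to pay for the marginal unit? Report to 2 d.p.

P = $79.45

Social marginal cost = private MC + MEC = 49.57 + 1.84q.
Set SMC = demand: 49.57 + 1.84q = 97.15 - 1.09q → q* = 16.2389.
Consumer price on the demand curve at q*: 97.15 − 1.09×16.2389 = 79.4496.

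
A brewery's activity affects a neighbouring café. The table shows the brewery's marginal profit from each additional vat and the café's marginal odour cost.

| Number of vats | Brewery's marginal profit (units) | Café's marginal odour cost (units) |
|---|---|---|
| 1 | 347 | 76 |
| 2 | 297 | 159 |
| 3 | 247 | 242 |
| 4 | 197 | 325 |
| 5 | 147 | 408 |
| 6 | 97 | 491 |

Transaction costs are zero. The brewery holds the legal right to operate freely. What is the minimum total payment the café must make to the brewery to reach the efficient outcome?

441

Left alone the brewery would choose level 6 (marginal profit stays positive).
Efficient level: k* = 3 (marginal profit ≥ marginal odour cost through 3).
The café must at least cover the brewery's forgone profit from cutting 6→3: 197 + 147 + 97 = 441.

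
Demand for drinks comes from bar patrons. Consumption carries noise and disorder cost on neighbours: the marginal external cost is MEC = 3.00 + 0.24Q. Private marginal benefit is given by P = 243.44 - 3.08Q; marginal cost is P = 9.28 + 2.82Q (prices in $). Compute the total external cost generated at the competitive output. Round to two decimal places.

$308.08

Market equilibrium (private): 9.28 + 2.82Q = 243.44 - 3.08Q → Q_m = 39.6881.
Total external cost = ∫₀^{Q_m} (3.00 + 0.24Q) dQ = 3.00×39.6881 + ½×0.24×39.6881² = 308.0817.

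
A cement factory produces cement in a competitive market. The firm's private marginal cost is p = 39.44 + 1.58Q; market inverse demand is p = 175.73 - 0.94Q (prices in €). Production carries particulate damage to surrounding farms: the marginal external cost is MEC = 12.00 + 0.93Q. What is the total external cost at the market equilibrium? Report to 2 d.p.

€2009.13

Market equilibrium (private): 39.44 + 1.58Q = 175.73 - 0.94Q → Q_m = 54.0833.
Total external cost = ∫₀^{Q_m} (12.00 + 0.93Q) dQ = 12.00×54.0833 + ½×0.93×54.0833² = 2009.1262.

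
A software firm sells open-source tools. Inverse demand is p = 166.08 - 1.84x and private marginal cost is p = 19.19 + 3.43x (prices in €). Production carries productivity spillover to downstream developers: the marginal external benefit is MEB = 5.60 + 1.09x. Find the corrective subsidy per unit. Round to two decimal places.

subsidy = €45.36 per unit

Social marginal cost = private MC − MEB = 13.59 + 2.34x.
Set SMC = demand: 13.59 + 2.34x = 166.08 - 1.84x → x* = 36.4809.
The Pigouvian subsidy equals MEB at x*: 5.60 + 1.09×36.4809 = 45.3642.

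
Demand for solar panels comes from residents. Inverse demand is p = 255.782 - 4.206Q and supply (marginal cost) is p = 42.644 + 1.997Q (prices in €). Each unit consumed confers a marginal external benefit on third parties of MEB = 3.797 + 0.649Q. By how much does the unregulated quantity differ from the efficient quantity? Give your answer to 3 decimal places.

4.699 units

Market equilibrium (private): 42.644 + 1.997Q = 255.782 - 4.206Q → Q_m = 34.3605.
Social marginal benefit = demand + MEB = 259.579 - 3.557Q.
Set SMB = MC: 259.579 - 3.557Q = 42.644 + 1.997Q → Q* = 39.0592.
Gap = |34.3605 − 39.0592| = 4.6987.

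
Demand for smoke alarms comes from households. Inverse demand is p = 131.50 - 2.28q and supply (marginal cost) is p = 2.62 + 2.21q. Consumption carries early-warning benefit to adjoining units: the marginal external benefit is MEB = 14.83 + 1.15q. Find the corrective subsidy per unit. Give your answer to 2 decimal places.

Social marginal benefit = demand + MEB = 146.33 - 1.13q.
Set SMB = MC: 146.33 - 1.13q = 2.62 + 2.21q → q* = 43.0269.
The Pigouvian subsidy equals MEB at q*: 14.83 + 1.15×43.0269 = 64.3109.

subsidy = 64.31 per unit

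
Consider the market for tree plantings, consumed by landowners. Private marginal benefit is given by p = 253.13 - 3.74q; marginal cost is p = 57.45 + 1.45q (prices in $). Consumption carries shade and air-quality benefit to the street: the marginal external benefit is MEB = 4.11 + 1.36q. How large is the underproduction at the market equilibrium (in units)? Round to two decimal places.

Market equilibrium (private): 57.45 + 1.45q = 253.13 - 3.74q → q_m = 37.7033.
Social marginal benefit = demand + MEB = 257.24 - 2.38q.
Set SMB = MC: 257.24 - 2.38q = 57.45 + 1.45q → q* = 52.1645.
Gap = |37.7033 − 52.1645| = 14.4612.

14.46 units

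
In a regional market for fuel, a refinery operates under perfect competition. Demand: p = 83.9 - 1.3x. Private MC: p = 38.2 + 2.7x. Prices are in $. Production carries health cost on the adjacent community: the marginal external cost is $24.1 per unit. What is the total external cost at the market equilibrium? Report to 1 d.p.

Market equilibrium (private): 38.2 + 2.7x = 83.9 - 1.3x → x_m = 11.4250.
Total external cost = MEC × x_m = 24.1 × 11.4250 = 275.3425.

$275.3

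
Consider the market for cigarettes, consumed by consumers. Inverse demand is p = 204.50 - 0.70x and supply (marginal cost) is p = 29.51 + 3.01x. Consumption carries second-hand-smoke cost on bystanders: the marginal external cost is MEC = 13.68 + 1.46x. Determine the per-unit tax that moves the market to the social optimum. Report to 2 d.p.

Social marginal benefit = demand − MEC = 190.82 - 2.16x.
Set SMB = MC: 190.82 - 2.16x = 29.51 + 3.01x → x* = 31.2012.
The Pigouvian tax equals MEC at x*: 13.68 + 1.46×31.2012 = 59.2338.

tax = 59.23 per unit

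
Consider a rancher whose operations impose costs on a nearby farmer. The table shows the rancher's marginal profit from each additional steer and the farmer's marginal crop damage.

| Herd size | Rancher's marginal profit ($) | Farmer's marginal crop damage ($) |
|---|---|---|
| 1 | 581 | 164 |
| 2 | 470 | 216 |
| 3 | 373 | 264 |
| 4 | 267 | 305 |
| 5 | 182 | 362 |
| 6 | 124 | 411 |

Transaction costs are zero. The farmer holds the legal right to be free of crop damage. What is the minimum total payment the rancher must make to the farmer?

$644

Efficient level: marginal profit ≥ marginal crop damage through level 3, so k* = 3.
With the farmer holding the right, the rancher must at least compensate total damage at k*: 164 + 216 + 264 = 644.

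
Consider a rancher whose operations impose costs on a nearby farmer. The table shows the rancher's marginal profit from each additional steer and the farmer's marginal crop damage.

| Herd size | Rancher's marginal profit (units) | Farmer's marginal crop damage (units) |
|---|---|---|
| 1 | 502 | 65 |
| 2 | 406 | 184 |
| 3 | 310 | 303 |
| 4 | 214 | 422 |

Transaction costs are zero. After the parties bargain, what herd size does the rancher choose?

Bargaining reaches the level where marginal profit last exceeds marginal crop damage.
That holds through level 3 (310 ≥ 303) but not at 4 (214 < 422).

3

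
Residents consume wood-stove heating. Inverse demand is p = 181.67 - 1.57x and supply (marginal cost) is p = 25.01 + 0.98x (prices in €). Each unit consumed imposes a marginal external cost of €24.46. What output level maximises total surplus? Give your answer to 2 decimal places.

Social marginal benefit = demand − MEC = 157.21 - 1.57x.
Set SMB = MC: 157.21 - 1.57x = 25.01 + 0.98x → x* = 51.8431.

x* = 51.84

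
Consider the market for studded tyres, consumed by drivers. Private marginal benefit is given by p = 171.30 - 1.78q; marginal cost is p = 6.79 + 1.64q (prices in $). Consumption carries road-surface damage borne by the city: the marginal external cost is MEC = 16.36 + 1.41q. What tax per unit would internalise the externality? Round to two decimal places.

Social marginal benefit = demand − MEC = 154.94 - 3.19q.
Set SMB = MC: 154.94 - 3.19q = 6.79 + 1.64q → q* = 30.6729.
The Pigouvian tax equals MEC at q*: 16.36 + 1.41×30.6729 = 59.6088.

tax = $59.61 per unit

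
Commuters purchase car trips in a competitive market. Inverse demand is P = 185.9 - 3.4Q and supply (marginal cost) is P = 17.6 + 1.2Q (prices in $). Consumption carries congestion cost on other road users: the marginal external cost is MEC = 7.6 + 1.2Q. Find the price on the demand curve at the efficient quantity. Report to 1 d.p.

Social marginal benefit = demand − MEC = 178.3 - 4.6Q.
Set SMB = MC: 178.3 - 4.6Q = 17.6 + 1.2Q → Q* = 27.7069.
Consumer price on the demand curve at Q*: 185.9 − 3.4×27.7069 = 91.6965.

P = $91.7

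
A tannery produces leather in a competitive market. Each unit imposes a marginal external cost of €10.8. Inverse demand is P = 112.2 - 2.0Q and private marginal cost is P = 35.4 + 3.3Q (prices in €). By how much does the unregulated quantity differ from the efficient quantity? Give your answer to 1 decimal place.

Market equilibrium (private): 35.4 + 3.3Q = 112.2 - 2.0Q → Q_m = 14.4906.
Social marginal cost = private MC + MEC = 46.2 + 3.3Q.
Set SMC = demand: 46.2 + 3.3Q = 112.2 - 2.0Q → Q* = 12.4528.
Gap = |14.4906 − 12.4528| = 2.0378.

2.0 units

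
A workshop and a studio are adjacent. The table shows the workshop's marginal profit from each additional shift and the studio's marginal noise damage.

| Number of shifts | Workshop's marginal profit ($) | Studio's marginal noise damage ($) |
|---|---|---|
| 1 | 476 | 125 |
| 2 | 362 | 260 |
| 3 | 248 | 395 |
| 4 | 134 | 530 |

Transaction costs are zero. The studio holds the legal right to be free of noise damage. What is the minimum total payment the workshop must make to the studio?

Efficient level: marginal profit ≥ marginal noise damage through level 2, so k* = 2.
With the studio holding the right, the workshop must at least compensate total damage at k*: 125 + 260 = 385.

$385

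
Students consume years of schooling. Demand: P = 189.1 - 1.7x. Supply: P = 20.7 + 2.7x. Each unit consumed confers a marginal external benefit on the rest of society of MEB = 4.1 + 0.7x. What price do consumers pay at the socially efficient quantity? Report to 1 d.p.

P = 109.8

Social marginal benefit = demand + MEB = 193.2 - x.
Set SMB = MC: 193.2 - x = 20.7 + 2.7x → x* = 46.6216.
Consumer price on the demand curve at x*: 189.1 − 1.7×46.6216 = 109.8433.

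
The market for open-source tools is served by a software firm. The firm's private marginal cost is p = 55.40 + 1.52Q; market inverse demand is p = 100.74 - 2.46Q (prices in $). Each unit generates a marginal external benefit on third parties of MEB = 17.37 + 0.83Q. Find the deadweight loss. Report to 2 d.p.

Market equilibrium (private): 55.40 + 1.52Q = 100.74 - 2.46Q → Q_m = 11.3920.
Social marginal cost = private MC − MEB = 38.03 + 0.69Q.
Set SMC = demand: 38.03 + 0.69Q = 100.74 - 2.46Q → Q* = 19.9079.
The loss is the area between SMC and demand from Q* to Q_m; with linear curves that's a triangle of height MEB(Q_m).
DWL = ½ × 8.5159 × 26.8253 = 114.2208.

DWL = $114.22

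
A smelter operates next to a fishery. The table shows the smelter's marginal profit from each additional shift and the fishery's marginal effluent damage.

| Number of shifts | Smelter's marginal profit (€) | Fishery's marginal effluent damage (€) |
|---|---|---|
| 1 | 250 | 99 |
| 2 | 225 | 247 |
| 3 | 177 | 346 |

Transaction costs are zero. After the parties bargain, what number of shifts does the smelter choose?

Bargaining reaches the level where marginal profit last exceeds marginal effluent damage.
That holds through level 1 (250 ≥ 99) but not at 2 (225 < 247).

1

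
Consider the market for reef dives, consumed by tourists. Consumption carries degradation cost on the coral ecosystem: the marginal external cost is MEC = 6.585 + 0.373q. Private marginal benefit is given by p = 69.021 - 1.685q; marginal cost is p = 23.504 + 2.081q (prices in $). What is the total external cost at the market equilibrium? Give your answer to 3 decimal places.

$106.832

Market equilibrium (private): 23.504 + 2.081q = 69.021 - 1.685q → q_m = 12.0863.
Total external cost = ∫₀^{q_m} (6.585 + 0.373q) dq = 6.585×12.0863 + ½×0.373×12.0863² = 106.8320.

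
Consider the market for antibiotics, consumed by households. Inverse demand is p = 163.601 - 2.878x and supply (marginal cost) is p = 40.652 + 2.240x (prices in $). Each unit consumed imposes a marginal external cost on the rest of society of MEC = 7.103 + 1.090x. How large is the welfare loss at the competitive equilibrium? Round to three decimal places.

Market equilibrium (private): 40.652 + 2.240x = 163.601 - 2.878x → x_m = 24.0229.
Social marginal benefit = demand − MEC = 156.498 - 3.968x.
Set SMB = MC: 156.498 - 3.968x = 40.652 + 2.240x → x* = 18.6608.
Height of the DWL triangle at x_m is MC(x_m) − SMB(x_m) = MEC(x_m) = 33.2879.
DWL = ½ × 5.3621 × 33.2879 = 89.2465.

DWL = $89.247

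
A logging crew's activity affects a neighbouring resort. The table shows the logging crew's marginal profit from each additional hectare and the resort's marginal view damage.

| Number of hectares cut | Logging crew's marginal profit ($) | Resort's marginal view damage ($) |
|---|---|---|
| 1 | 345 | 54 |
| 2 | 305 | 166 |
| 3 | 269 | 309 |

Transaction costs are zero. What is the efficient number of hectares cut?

2

Bargaining reaches the level where marginal profit last exceeds marginal view damage.
That holds through level 2 (305 ≥ 166) but not at 3 (269 < 309).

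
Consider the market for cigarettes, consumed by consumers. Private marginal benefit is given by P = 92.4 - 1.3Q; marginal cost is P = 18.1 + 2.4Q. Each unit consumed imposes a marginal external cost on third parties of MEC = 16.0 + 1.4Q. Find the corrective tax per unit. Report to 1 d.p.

Social marginal benefit = demand − MEC = 76.4 - 2.7Q.
Set SMB = MC: 76.4 - 2.7Q = 18.1 + 2.4Q → Q* = 11.4314.
The Pigouvian tax equals MEC at Q*: 16.0 + 1.4×11.4314 = 32.0040.

tax = 32.0 per unit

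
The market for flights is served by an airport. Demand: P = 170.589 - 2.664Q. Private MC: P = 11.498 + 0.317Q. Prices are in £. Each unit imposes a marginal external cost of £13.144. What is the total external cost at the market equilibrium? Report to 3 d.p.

Market equilibrium (private): 11.498 + 0.317Q = 170.589 - 2.664Q → Q_m = 53.3683.
Total external cost = MEC × Q_m = 13.144 × 53.3683 = 701.4729.

£701.473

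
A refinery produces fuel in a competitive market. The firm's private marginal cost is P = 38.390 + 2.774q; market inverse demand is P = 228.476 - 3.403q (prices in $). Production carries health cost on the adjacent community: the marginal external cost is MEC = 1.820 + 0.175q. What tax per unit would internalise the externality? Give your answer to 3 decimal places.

Social marginal cost = private MC + MEC = 40.210 + 2.949q.
Set SMC = demand: 40.210 + 2.949q = 228.476 - 3.403q → q* = 29.6389.
The Pigouvian tax equals MEC at q*: 1.820 + 0.175×29.6389 = 7.0068.

tax = $7.007 per unit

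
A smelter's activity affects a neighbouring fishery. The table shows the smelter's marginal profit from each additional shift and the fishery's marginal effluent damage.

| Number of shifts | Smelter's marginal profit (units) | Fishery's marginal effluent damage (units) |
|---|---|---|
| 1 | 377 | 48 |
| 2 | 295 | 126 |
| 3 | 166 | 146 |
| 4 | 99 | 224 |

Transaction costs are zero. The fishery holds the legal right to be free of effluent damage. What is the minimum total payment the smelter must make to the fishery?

320

Efficient level: marginal profit ≥ marginal effluent damage through level 3, so k* = 3.
With the fishery holding the right, the smelter must at least compensate total damage at k*: 48 + 126 + 146 = 320.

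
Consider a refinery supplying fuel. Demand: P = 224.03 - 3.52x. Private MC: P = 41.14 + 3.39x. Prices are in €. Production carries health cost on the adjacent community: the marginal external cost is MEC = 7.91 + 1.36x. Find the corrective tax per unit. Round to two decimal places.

tax = €36.69 per unit

Social marginal cost = private MC + MEC = 49.05 + 4.75x.
Set SMC = demand: 49.05 + 4.75x = 224.03 - 3.52x → x* = 21.1584.
The Pigouvian tax equals MEC at x*: 7.91 + 1.36×21.1584 = 36.6854.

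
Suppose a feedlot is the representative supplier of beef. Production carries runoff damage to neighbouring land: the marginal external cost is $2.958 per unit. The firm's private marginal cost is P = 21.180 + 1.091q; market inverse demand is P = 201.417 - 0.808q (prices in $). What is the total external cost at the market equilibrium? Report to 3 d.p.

$280.748

Market equilibrium (private): 21.180 + 1.091q = 201.417 - 0.808q → q_m = 94.9115.
Total external cost = MEC × q_m = 2.958 × 94.9115 = 280.7482.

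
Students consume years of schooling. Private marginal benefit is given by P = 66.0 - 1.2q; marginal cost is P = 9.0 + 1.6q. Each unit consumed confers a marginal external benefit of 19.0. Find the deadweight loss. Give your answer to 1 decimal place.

DWL = 64.5

Market equilibrium (private): 9.0 + 1.6q = 66.0 - 1.2q → q_m = 20.3571.
Social marginal benefit = demand + MEB = 85.0 - 1.2q.
Set SMB = MC: 85.0 - 1.2q = 9.0 + 1.6q → q* = 27.1429.
The loss is the area between SMB and MC from q* to q_m; with linear curves that's a triangle of height MEB(q_m).
DWL = ½ × 6.7858 × 19.0000 = 64.4651.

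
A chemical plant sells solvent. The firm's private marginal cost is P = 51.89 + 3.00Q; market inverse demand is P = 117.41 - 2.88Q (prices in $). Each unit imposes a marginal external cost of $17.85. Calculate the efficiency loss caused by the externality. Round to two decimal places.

Market equilibrium (private): 51.89 + 3.00Q = 117.41 - 2.88Q → Q_m = 11.1429.
Social marginal cost = private MC + MEC = 69.74 + 3.00Q.
Set SMC = demand: 69.74 + 3.00Q = 117.41 - 2.88Q → Q* = 8.1071.
Between Q* and Q_m the wedge SMC − demand runs linearly from 0 to MEC(Q_m), so the loss is a triangle.
DWL = ½ × 3.0358 × 17.8500 = 27.0945.

DWL = $27.09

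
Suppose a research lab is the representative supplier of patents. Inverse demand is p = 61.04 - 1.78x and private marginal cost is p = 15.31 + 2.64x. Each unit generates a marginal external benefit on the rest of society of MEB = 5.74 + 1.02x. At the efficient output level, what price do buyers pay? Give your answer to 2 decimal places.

P = 34.09

Social marginal cost = private MC − MEB = 9.57 + 1.62x.
Set SMC = demand: 9.57 + 1.62x = 61.04 - 1.78x → x* = 15.1382.
Consumer price on the demand curve at x*: 61.04 − 1.78×15.1382 = 34.0940.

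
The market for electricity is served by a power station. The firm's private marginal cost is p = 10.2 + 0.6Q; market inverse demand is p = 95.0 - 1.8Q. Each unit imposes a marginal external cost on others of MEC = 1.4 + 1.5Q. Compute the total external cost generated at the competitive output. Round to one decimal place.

985.8

Market equilibrium (private): 10.2 + 0.6Q = 95.0 - 1.8Q → Q_m = 35.3333.
Total external cost = ∫₀^{Q_m} (1.4 + 1.5Q) dQ = 1.4×35.3333 + ½×1.5×35.3333² = 985.7982.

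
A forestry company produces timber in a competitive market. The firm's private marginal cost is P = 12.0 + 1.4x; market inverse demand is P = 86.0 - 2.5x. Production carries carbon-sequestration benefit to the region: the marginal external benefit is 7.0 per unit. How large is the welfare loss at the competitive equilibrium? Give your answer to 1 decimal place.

Market equilibrium (private): 12.0 + 1.4x = 86.0 - 2.5x → x_m = 18.9744.
Social marginal cost = private MC − MEB = 5.0 + 1.4x.
Set SMC = demand: 5.0 + 1.4x = 86.0 - 2.5x → x* = 20.7692.
Between x* and x_m the wedge demand − SMC runs linearly from 0 to MEB(x_m), so the loss is a triangle.
DWL = ½ × 1.7948 × 7.0000 = 6.2818.

DWL = 6.3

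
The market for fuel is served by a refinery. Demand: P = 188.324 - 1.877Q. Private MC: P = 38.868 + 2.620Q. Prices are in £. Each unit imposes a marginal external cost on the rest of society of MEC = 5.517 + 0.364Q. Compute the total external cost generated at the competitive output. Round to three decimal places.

Market equilibrium (private): 38.868 + 2.620Q = 188.324 - 1.877Q → Q_m = 33.2346.
Total external cost = ∫₀^{Q_m} (5.517 + 0.364Q) dQ = 5.517×33.2346 + ½×0.364×33.2346² = 384.3813.

£384.381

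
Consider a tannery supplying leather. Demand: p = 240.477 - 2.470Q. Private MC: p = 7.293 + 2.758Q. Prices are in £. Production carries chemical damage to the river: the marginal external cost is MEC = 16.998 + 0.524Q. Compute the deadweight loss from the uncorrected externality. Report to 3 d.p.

DWL = £141.666

Market equilibrium (private): 7.293 + 2.758Q = 240.477 - 2.470Q → Q_m = 44.6029.
Social marginal cost = private MC + MEC = 24.291 + 3.282Q.
Set SMC = demand: 24.291 + 3.282Q = 240.477 - 2.470Q → Q* = 37.5845.
Height of the DWL triangle at Q_m is SMC(Q_m) − demand(Q_m) = MEC(Q_m) = 40.3699.
DWL = ½ × 7.0184 × 40.3699 = 141.6661.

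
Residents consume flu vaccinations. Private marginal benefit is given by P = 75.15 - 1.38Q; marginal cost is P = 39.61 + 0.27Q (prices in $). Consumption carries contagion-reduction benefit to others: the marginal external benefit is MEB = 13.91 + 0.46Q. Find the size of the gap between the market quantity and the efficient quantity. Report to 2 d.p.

20.02 units

Market equilibrium (private): 39.61 + 0.27Q = 75.15 - 1.38Q → Q_m = 21.5394.
Social marginal benefit = demand + MEB = 89.06 - 0.92Q.
Set SMB = MC: 89.06 - 0.92Q = 39.61 + 0.27Q → Q* = 41.5546.
Gap = |21.5394 − 41.5546| = 20.0152.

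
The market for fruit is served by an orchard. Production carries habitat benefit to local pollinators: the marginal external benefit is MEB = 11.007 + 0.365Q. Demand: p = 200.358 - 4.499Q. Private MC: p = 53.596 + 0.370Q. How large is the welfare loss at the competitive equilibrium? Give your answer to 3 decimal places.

DWL = 53.773

Market equilibrium (private): 53.596 + 0.370Q = 200.358 - 4.499Q → Q_m = 30.1421.
Social marginal cost = private MC − MEB = 42.589 + 0.005Q.
Set SMC = demand: 42.589 + 0.005Q = 200.358 - 4.499Q → Q* = 35.0286.
Height of the DWL triangle at Q_m is demand(Q_m) − SMC(Q_m) = MEB(Q_m) = 22.0089.
DWL = ½ × 4.8865 × 22.0089 = 53.7732.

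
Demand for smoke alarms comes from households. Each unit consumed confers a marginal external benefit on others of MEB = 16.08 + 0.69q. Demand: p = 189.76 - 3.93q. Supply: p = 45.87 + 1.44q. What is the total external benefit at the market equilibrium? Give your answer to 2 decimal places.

Market equilibrium (private): 45.87 + 1.44q = 189.76 - 3.93q → q_m = 26.7952.
Total external benefit = ∫₀^{q_m} (16.08 + 0.69q) dq = 16.08×26.7952 + ½×0.69×26.7952² = 678.5709.

678.57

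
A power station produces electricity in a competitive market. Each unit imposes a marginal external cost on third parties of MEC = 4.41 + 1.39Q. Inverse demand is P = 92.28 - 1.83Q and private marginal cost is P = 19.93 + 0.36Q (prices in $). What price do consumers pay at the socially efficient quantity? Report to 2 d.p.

Social marginal cost = private MC + MEC = 24.34 + 1.75Q.
Set SMC = demand: 24.34 + 1.75Q = 92.28 - 1.83Q → Q* = 18.9777.
Consumer price on the demand curve at Q*: 92.28 − 1.83×18.9777 = 57.5508.

P = $57.55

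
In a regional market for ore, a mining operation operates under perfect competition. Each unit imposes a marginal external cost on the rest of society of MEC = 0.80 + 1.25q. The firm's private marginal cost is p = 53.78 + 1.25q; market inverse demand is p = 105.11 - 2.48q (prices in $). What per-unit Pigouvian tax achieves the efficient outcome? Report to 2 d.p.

tax = $13.48 per unit

Social marginal cost = private MC + MEC = 54.58 + 2.50q.
Set SMC = demand: 54.58 + 2.50q = 105.11 - 2.48q → q* = 10.1466.
The Pigouvian tax equals MEC at q*: 0.80 + 1.25×10.1466 = 13.4833.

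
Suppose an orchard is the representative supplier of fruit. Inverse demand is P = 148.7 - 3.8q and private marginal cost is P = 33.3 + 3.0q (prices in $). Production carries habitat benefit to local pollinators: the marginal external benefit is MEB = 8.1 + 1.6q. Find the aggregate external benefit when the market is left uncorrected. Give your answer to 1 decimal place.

Market equilibrium (private): 33.3 + 3.0q = 148.7 - 3.8q → q_m = 16.9706.
Total external benefit = ∫₀^{q_m} (8.1 + 1.6q) dq = 8.1×16.9706 + ½×1.6×16.9706² = 367.8629.

$367.9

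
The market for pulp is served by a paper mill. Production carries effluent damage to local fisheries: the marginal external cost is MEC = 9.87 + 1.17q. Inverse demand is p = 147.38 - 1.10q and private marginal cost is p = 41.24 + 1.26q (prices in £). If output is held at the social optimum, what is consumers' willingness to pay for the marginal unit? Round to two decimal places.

P = £117.38

Social marginal cost = private MC + MEC = 51.11 + 2.43q.
Set SMC = demand: 51.11 + 2.43q = 147.38 - 1.10q → q* = 27.2720.
Consumer price on the demand curve at q*: 147.38 − 1.10×27.2720 = 117.3808.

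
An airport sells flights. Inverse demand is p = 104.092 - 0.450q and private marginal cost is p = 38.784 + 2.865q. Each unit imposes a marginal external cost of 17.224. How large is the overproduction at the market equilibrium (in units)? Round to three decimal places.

Market equilibrium (private): 38.784 + 2.865q = 104.092 - 0.450q → q_m = 19.7008.
Social marginal cost = private MC + MEC = 56.008 + 2.865q.
Set SMC = demand: 56.008 + 2.865q = 104.092 - 0.450q → q* = 14.5050.
Gap = |19.7008 − 14.5050| = 5.1958.

5.196 units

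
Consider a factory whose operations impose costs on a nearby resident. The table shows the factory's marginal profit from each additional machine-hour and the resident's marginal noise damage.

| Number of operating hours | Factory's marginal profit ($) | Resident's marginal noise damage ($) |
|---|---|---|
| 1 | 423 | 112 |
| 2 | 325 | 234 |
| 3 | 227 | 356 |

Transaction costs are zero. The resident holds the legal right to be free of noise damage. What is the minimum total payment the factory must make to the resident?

Efficient level: marginal profit ≥ marginal noise damage through level 2, so k* = 2.
With the resident holding the right, the factory must at least compensate total damage at k*: 112 + 234 = 346.

$346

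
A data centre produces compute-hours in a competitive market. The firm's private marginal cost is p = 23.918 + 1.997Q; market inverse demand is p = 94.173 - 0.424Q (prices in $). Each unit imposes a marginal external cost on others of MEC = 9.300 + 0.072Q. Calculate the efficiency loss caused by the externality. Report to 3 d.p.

Market equilibrium (private): 23.918 + 1.997Q = 94.173 - 0.424Q → Q_m = 29.0190.
Social marginal cost = private MC + MEC = 33.218 + 2.069Q.
Set SMC = demand: 33.218 + 2.069Q = 94.173 - 0.424Q → Q* = 24.4505.
The loss is the area between SMC and demand from Q* to Q_m; with linear curves that's a triangle of height MEC(Q_m).
DWL = ½ × 4.5685 × 11.3894 = 26.0162.

DWL = $26.016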